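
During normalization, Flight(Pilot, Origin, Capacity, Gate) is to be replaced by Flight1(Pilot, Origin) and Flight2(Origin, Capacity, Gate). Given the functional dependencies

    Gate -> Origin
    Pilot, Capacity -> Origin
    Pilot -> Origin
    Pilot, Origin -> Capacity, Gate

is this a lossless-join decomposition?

Common attributes: Flight1 ∩ Flight2 = {Origin}.
No dependency enlarges {Origin}, so (Origin)⁺ = {Origin}.
The closure contains neither all of Flight1 = {Pilot, Origin} nor all of Flight2 = {Origin, Capacity, Gate}, so the common attributes are not a superkey of either fragment. The join is lossy.

No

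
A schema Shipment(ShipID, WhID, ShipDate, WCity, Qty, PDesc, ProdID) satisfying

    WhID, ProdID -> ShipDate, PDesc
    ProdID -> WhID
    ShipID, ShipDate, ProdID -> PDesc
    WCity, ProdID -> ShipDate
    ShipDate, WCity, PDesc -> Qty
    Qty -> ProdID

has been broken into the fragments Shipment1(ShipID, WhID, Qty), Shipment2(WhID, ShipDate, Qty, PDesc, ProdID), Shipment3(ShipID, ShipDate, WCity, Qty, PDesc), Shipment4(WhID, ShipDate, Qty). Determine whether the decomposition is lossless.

Yes

Chase test. Columns are ShipID, WhID, ShipDate, WCity, Qty, PDesc, ProdID; row i has aⱼ where attribute j ∈ Shipmenti, else bᵢⱼ.
Initial tableau (one row per fragment):
  row 1: a1 a2 b13 b14 a5 b16 b17
  row 2: b21 a2 a3 b24 a5 a6 a7
  row 3: a1 b32 a3 a4 a5 a6 b37
  row 4: b41 a2 a3 b44 a5 b46 b47
Rows 1 and 2 agree on Qty; apply Qty→ProdID and equate their ProdID entries.
Rows 1 and 3 agree on Qty; apply Qty→ProdID and equate their ProdID entries.
Rows 1 and 4 agree on Qty; apply Qty→ProdID and equate their ProdID entries.
Rows 1 and 2 agree on WhID, ProdID; apply WhID, ProdID→ShipDate, PDesc and equate their ShipDate, PDesc entries.
Rows 1 and 4 agree on WhID, ProdID; apply WhID, ProdID→ShipDate, PDesc and equate their ShipDate, PDesc entries.
Rows 1 and 3 agree on ProdID; apply ProdID→WhID and equate their WhID entries.
Row 3 is now all distinguished symbols — the join is lossless.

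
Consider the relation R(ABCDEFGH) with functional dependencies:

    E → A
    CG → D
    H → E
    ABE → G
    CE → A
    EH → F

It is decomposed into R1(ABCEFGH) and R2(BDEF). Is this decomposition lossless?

Common attributes: R1 ∩ R2 = {BEF}.
Closure of {BEF}: E → A applies, adding A; ABE → G applies, adding G. So (BEF)⁺ = {ABEFG}.
The closure contains neither all of R1 = {ABCEFGH} nor all of R2 = {BDEF}, so the common attributes are not a superkey of either fragment. The join is lossy.

No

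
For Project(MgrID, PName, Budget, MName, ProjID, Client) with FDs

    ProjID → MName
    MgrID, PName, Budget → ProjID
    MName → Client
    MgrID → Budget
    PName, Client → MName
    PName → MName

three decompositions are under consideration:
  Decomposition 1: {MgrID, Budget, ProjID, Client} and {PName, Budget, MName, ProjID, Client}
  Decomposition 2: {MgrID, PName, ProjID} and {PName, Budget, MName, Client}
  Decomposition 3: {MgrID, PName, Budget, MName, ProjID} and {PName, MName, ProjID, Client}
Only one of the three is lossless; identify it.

Decomposition 3

Decomposition 1: common = {Budget, ProjID, Client}, closure = {Budget, MName, ProjID, Client} → lossy.
Decomposition 2: common = {PName}, closure = {PName, MName, Client} → lossy.
Decomposition 3: common = {PName, MName, ProjID}, closure = {PName, MName, ProjID, Client} → lossless.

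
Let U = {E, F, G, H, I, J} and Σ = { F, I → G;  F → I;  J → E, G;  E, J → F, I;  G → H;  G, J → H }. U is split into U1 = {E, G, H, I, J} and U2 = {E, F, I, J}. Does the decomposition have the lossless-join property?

Yes

Common attributes: U1 ∩ U2 = {E, I, J}.
Closure of {E, I, J}: J → E, G applies, adding G; E, J → F, I applies, adding F; G → H applies, adding H. So (E, I, J)⁺ = {E, F, G, H, I, J}.
This closure contains every attribute of U1, so U1 ∩ U2 → U1. The join is lossless.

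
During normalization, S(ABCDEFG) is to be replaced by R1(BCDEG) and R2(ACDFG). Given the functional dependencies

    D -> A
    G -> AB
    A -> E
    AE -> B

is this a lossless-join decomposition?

Yes

Common attributes: R1 ∩ R2 = {CDG}.
Closure of {CDG}: D → A applies, adding A; G → AB applies, adding B; A → E applies, adding E. So (CDG)⁺ = {ABCDEG}.
This closure contains every attribute of R1, so R1 ∩ R2 → R1. The join is lossless.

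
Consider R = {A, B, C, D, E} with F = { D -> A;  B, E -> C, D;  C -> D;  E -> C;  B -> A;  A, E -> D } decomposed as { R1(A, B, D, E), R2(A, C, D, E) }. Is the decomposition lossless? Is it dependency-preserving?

Lossless test: (A, D, E)⁺ = {A, C, D, E}, which contains all of one fragment — lossless.
Dependency preservation: B, E → C, D is not contained in any single fragment, but the restricted closure of its left-hand side across the fragments still reaches the right-hand side; the remaining FDs each lie inside some fragment. All dependencies are preserved.

lossless and dependency-preserving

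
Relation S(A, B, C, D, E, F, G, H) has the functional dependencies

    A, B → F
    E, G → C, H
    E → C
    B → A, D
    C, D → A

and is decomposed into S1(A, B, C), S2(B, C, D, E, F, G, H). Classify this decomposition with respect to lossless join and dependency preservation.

Lossless test: (B, C)⁺ = {A, B, C, D, F}, which contains all of one fragment — lossless.
Dependency preservation: the restricted closure of {C, D} across the fragments never reaches {A}, so C, D → A cannot be enforced without a join — not preserved.

lossless but not dependency-preserving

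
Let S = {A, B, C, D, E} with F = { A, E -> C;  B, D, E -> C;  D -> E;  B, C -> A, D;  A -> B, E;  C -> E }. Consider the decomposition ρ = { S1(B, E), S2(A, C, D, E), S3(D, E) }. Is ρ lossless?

Chase test. Columns are A, B, C, D, E; row i has aⱼ where attribute j ∈ Si, else bᵢⱼ.
Initial tableau (one row per fragment):
  row 1: b11 a2 b13 b14 a5
  row 2: a1 b22 a3 a4 a5
  row 3: b31 b32 b33 a4 a5
No row becomes fully distinguished — the join is lossy.

No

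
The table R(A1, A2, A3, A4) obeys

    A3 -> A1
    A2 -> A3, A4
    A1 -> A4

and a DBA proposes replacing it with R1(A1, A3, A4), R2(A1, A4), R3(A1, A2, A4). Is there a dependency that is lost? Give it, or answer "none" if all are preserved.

A2 -> A3, A4

Check A2 → A3, A4: no single fragment contains all of {A2, A3, A4}, and the restricted closure of {A2} across the fragments never reaches {A3, A4}.
A3 → A1 is preserved.
A1 → A4 is preserved.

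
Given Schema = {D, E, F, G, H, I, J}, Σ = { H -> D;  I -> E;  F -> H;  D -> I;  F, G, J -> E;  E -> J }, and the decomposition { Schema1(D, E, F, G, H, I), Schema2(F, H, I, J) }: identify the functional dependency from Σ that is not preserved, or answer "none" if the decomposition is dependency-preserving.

E -> J

Check E → J: no single fragment contains all of {E, J}, and the restricted closure of {E} across the fragments never reaches {J}.
H → D is preserved.
I → E is preserved.
F → H is preserved.
D → I is preserved.
F, G, J → E is preserved.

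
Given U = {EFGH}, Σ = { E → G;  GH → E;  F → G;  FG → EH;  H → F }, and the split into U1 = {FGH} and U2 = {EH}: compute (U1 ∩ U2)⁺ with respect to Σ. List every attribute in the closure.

EFGH

U1 ∩ U2 = {H}.
H → F applies, adding F
F → G applies, adding G
FG → EH applies, adding E
Closure: {EFGH}.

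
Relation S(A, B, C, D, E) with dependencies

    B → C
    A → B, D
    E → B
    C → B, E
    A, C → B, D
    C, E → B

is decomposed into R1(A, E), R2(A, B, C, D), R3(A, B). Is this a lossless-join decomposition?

Chase test. Columns are A, B, C, D, E; row i has aⱼ where attribute j ∈ Ri, else bᵢⱼ.
Initial tableau (one row per fragment):
  row 1: a1 b12 b13 b14 a5
  row 2: a1 a2 a3 a4 b25
  row 3: a1 a2 b33 b34 b35
Rows 2 and 3 agree on B; apply B→C and equate their C entries.
Rows 1 and 2 agree on A; apply A→B, D and equate their B, D entries.
Rows 1 and 3 agree on A; apply A→B, D and equate their B, D entries.
Rows 2 and 3 agree on C; apply C→B, E and equate their B, E entries.
Rows 1 and 2 agree on B; apply B→C and equate their C entries.
Rows 1 and 2 agree on C; apply C→B, E and equate their B, E entries.
Row 1 is now all distinguished symbols — the join is lossless.

Yes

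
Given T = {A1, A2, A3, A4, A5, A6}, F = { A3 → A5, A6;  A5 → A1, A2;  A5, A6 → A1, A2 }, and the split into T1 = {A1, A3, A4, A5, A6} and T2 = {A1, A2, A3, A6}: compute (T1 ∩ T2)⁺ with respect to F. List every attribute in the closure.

A1, A2, A3, A5, A6

T1 ∩ T2 = {A1, A3, A6}.
A3 → A5, A6 applies, adding A5
A5 → A1, A2 applies, adding A2
Closure: {A1, A2, A3, A5, A6}.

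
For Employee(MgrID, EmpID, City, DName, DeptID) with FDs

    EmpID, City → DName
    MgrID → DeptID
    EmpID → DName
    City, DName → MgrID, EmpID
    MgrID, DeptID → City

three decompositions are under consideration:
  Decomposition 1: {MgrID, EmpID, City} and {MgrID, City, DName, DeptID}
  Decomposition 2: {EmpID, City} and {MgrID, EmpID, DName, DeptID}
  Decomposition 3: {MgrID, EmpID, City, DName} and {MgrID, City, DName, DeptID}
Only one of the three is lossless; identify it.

Decomposition 1: common = {MgrID, City}, closure = {MgrID, City, DeptID} → lossy.
Decomposition 2: common = {EmpID}, closure = {EmpID, DName} → lossy.
Decomposition 3: common = {MgrID, City, DName}, closure = {MgrID, EmpID, City, DName, DeptID} → lossless.

Decomposition 3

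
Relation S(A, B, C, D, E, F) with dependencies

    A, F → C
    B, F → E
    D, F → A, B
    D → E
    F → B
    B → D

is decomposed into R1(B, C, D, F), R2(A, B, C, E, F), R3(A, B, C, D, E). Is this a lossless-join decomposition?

Chase test. Columns are A, B, C, D, E, F; row i has aⱼ where attribute j ∈ Ri, else bᵢⱼ.
Initial tableau (one row per fragment):
  row 1: b11 a2 a3 a4 b15 a6
  row 2: a1 a2 a3 b24 a5 a6
  row 3: a1 a2 a3 a4 a5 b36
Rows 1 and 2 agree on B, F; apply B, F→E and equate their E entries.
Rows 1 and 2 agree on B; apply B→D and equate their D entries.
Rows 1 and 2 agree on D, F; apply D, F→A, B and equate their A, B entries.
Row 1 is now all distinguished symbols — the join is lossless.

Yes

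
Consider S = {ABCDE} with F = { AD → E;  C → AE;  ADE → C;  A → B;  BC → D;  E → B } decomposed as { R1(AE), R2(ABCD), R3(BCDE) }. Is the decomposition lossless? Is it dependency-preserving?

lossless and dependency-preserving

Lossless test (chase): Rows 2 and 3 agree on C; apply C→AE and equate their AE entries. Rows 1 and 2 agree on A; apply A→B and equate their B entries. Row 2 is now all distinguished symbols — the join is lossless.
Dependency preservation: AD → E; C → AE; ADE → C are not contained in any single fragment, but the restricted closure of each left-hand side across the fragments still reaches the right-hand side; the remaining FDs each lie inside some fragment. All dependencies are preserved.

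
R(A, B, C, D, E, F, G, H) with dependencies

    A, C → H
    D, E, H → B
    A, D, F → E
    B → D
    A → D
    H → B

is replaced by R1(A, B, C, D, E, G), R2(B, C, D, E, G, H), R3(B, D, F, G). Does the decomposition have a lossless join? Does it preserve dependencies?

Lossless test (chase): applying each FD to every pair of rows produces no changes in the tableau, so no row becomes fully distinguished — the join is lossy.
Dependency preservation: the restricted closure of {A, C} across the fragments never reaches {H}, so A, C → H cannot be enforced without a join — not preserved.

lossy and not dependency-preserving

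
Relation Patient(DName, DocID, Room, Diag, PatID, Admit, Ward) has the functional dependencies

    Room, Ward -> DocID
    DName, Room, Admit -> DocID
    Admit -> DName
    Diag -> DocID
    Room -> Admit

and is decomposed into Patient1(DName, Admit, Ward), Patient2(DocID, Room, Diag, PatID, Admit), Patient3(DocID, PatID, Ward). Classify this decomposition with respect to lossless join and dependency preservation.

Lossless test (chase): Rows 1 and 2 agree on Admit; apply Admit→DName and equate their DName entries. No row becomes fully distinguished — the join is lossy.
Dependency preservation: Room, Ward → DocID; DName, Room, Admit → DocID are not contained in any single fragment, but the restricted closure of each left-hand side across the fragments still reaches the right-hand side; the remaining FDs each lie inside some fragment. All dependencies are preserved.

lossy but dependency-preserving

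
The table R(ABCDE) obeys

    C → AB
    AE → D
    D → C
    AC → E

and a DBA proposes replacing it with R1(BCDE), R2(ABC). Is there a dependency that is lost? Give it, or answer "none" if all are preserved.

AE → D

Check AE → D: no single fragment contains all of {ADE}, and the restricted closure of {AE} across the fragments never reaches {D}.
C → AB is preserved.
D → C is preserved.
AC → E is preserved.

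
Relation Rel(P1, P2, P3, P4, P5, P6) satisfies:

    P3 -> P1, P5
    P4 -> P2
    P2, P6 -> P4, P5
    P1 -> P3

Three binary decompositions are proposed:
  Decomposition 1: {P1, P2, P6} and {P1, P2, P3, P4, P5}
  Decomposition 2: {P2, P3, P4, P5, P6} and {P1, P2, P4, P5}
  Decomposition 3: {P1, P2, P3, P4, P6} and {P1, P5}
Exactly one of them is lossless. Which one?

Decomposition 1: common = {P1, P2}, closure = {P1, P2, P3, P5} → lossy.
Decomposition 2: common = {P2, P4, P5}, closure = {P2, P4, P5} → lossy.
Decomposition 3: common = {P1}, closure = {P1, P3, P5} → lossless.

Decomposition 3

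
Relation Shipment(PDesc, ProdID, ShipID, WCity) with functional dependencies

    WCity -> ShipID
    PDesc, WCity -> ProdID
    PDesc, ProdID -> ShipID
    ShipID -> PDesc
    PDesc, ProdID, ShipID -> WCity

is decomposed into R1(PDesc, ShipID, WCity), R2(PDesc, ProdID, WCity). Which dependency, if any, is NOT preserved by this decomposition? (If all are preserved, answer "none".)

WCity → ShipID lies within R1.
PDesc, WCity → ProdID lies within R2.
PDesc, ProdID → ShipID: restricted closure across fragments reaches ShipID.
ShipID → PDesc lies within R1.
PDesc, ProdID, ShipID → WCity: restricted closure across fragments reaches WCity.
Every dependency is enforceable on the fragments, so the decomposition is dependency-preserving.

none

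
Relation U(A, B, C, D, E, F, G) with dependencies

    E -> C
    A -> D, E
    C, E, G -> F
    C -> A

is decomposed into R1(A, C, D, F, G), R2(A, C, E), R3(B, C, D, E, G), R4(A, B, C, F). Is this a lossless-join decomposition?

Chase test. Columns are A, B, C, D, E, F, G; row i has aⱼ where attribute j ∈ Ri, else bᵢⱼ.
Initial tableau (one row per fragment):
  row 1: a1 b12 a3 a4 b15 a6 a7
  row 2: a1 b22 a3 b24 a5 b26 b27
  row 3: b31 a2 a3 a4 a5 b36 a7
  row 4: a1 a2 a3 b44 b45 a6 b47
Rows 1 and 2 agree on A; apply A→D, E and equate their D, E entries.
Rows 1 and 4 agree on A; apply A→D, E and equate their D, E entries.
Rows 1 and 3 agree on C, E, G; apply C, E, G→F and equate their F entries.
Rows 1 and 3 agree on C; apply C→A and equate their A entries.
Row 3 is now all distinguished symbols — the join is lossless.

Yes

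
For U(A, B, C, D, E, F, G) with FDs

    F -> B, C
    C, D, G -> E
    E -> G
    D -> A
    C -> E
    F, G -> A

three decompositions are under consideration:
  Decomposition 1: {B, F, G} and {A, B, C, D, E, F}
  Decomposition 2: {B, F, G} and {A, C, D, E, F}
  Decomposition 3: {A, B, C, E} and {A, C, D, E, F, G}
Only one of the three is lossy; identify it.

Decomposition 1: common = {B, F}, closure = {A, B, C, E, F, G} → lossless.
Decomposition 2: common = {F}, closure = {A, B, C, E, F, G} → lossless.
Decomposition 3: common = {A, C, E}, closure = {A, C, E, G} → lossy.

Decomposition 3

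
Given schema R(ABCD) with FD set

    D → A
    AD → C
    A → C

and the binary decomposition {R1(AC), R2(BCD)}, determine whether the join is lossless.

No

Common attributes: R1 ∩ R2 = {C}.
No dependency enlarges {C}, so (C)⁺ = {C}.
The closure contains neither all of R1 = {AC} nor all of R2 = {BCD}, so the common attributes are not a superkey of either fragment. The join is lossy.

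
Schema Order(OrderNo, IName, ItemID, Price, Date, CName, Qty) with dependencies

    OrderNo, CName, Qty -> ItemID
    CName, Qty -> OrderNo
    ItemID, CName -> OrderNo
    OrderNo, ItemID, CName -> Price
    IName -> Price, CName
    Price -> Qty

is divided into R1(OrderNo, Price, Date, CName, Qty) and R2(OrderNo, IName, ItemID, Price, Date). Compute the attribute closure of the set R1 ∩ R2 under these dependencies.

OrderNo, Price, Date, Qty

R1 ∩ R2 = {OrderNo, Price, Date}.
Price → Qty applies, adding Qty
Closure: {OrderNo, Price, Date, Qty}.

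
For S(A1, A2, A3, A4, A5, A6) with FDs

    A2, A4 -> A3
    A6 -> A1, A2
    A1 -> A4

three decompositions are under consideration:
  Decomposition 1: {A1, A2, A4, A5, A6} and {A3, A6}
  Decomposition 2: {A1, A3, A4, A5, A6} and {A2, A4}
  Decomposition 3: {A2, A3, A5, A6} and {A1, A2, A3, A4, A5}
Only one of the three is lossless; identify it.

Decomposition 1: common = {A6}, closure = {A1, A2, A3, A4, A6} → lossless.
Decomposition 2: common = {A4}, closure = {A4} → lossy.
Decomposition 3: common = {A2, A3, A5}, closure = {A2, A3, A5} → lossy.

Decomposition 1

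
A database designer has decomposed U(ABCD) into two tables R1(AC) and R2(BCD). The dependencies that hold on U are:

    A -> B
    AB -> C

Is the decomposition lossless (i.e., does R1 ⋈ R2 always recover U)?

Common attributes: R1 ∩ R2 = {C}.
No dependency enlarges {C}, so (C)⁺ = {C}.
The closure contains neither all of R1 = {AC} nor all of R2 = {BCD}, so the common attributes are not a superkey of either fragment. The join is lossy.

No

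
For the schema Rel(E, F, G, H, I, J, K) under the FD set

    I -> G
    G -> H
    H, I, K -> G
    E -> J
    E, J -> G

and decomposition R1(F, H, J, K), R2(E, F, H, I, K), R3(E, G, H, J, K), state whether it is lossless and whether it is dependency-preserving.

Lossless test (chase): Rows 2 and 3 agree on E; apply E→J and equate their J entries. Rows 2 and 3 agree on E, J; apply E, J→G and equate their G entries. Row 2 is now all distinguished symbols — the join is lossless.
Dependency preservation: the restricted closure of {I} across the fragments never reaches {G}, so I → G cannot be enforced without a join — not preserved.

lossless but not dependency-preserving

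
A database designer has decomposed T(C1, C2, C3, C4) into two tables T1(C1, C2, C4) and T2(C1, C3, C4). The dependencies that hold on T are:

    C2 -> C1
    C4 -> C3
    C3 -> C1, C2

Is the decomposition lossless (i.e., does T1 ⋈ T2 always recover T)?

Yes

Common attributes: T1 ∩ T2 = {C1, C4}.
Closure of {C1, C4}: C4 → C3 applies, adding C3; C3 → C1, C2 applies, adding C2. So (C1, C4)⁺ = {C1, C2, C3, C4}.
This closure contains every attribute of T1, so T1 ∩ T2 → T1. The join is lossless.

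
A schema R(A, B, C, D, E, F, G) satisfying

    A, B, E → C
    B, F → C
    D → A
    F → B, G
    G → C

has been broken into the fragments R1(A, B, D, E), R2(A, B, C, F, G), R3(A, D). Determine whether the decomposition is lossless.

No

Chase test. Columns are A, B, C, D, E, F, G; row i has aⱼ where attribute j ∈ Ri, else bᵢⱼ.
Initial tableau (one row per fragment):
  row 1: a1 a2 b13 a4 a5 b16 b17
  row 2: a1 a2 a3 b24 b25 a6 a7
  row 3: a1 b32 b33 a4 b35 b36 b37
No row becomes fully distinguished — the join is lossy.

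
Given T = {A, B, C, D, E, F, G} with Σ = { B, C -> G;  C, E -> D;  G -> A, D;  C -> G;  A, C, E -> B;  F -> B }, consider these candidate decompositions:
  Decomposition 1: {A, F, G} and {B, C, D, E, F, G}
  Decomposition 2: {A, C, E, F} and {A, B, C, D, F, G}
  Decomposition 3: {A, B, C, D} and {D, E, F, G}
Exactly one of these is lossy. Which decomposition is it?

Decomposition 3

Decomposition 1: common = {F, G}, closure = {A, B, D, F, G} → lossless.
Decomposition 2: common = {A, C, F}, closure = {A, B, C, D, F, G} → lossless.
Decomposition 3: common = {D}, closure = {D} → lossy.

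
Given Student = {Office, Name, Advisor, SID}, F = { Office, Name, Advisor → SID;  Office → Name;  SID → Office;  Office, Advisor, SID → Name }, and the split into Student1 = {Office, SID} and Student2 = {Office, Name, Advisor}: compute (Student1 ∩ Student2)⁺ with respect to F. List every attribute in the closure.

Office, Name

Student1 ∩ Student2 = {Office}.
Office → Name applies, adding Name
Closure: {Office, Name}.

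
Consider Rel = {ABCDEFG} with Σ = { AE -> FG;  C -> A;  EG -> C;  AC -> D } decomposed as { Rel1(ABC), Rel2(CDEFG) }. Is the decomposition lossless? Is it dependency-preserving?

lossy and not dependency-preserving

Lossless test: (C)⁺ = {ACD}, which is a superkey of neither fragment — lossy.
Dependency preservation: the restricted closure of {AE} across the fragments never reaches {FG}, so AE → FG cannot be enforced without a join — not preserved.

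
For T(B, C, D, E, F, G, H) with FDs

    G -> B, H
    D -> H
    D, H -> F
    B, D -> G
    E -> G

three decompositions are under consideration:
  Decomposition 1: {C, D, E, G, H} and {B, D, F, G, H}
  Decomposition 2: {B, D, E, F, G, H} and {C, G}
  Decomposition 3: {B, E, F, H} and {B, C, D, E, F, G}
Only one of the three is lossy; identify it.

Decomposition 2

Decomposition 1: common = {D, G, H}, closure = {B, D, F, G, H} → lossless.
Decomposition 2: common = {G}, closure = {B, G, H} → lossy.
Decomposition 3: common = {B, E, F}, closure = {B, E, F, G, H} → lossless.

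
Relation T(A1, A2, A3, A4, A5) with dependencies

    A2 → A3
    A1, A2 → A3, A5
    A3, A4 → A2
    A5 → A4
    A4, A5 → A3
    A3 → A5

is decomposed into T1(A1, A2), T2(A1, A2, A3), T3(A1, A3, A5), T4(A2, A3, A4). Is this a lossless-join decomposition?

Yes

Chase test. Columns are A1, A2, A3, A4, A5; row i has aⱼ where attribute j ∈ Ti, else bᵢⱼ.
Initial tableau (one row per fragment):
  row 1: a1 a2 b13 b14 b15
  row 2: a1 a2 a3 b24 b25
  row 3: a1 b32 a3 b34 a5
  row 4: b41 a2 a3 a4 b45
Rows 1 and 2 agree on A2; apply A2→A3 and equate their A3 entries.
Rows 1 and 2 agree on A1, A2; apply A1, A2→A3, A5 and equate their A3, A5 entries.
Rows 1 and 2 agree on A5; apply A5→A4 and equate their A4 entries.
Rows 1 and 3 agree on A3; apply A3→A5 and equate their A5 entries.
Rows 1 and 4 agree on A3; apply A3→A5 and equate their A5 entries.
Rows 1 and 3 agree on A5; apply A5→A4 and equate their A4 entries.
Rows 1 and 4 agree on A5; apply A5→A4 and equate their A4 entries.
Rows 1 and 3 agree on A3, A4; apply A3, A4→A2 and equate their A2 entries.
Row 1 is now all distinguished symbols — the join is lossless.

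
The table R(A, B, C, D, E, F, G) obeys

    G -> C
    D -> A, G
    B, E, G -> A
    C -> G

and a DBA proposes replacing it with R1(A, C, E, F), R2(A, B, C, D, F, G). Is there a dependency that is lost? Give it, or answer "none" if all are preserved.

Check B, E, G → A: no single fragment contains all of {A, B, E, G}, and the restricted closure of {B, E, G} across the fragments never reaches {A}.
G → C is preserved.
D → A, G is preserved.
C → G is preserved.

B, E, G -> A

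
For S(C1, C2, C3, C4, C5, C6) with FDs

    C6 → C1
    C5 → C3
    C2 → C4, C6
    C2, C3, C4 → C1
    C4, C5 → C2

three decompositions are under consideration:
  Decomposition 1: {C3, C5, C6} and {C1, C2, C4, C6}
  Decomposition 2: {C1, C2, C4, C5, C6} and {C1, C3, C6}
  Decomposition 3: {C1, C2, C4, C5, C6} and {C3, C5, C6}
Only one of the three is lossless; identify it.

Decomposition 3

Decomposition 1: common = {C6}, closure = {C1, C6} → lossy.
Decomposition 2: common = {C1, C6}, closure = {C1, C6} → lossy.
Decomposition 3: common = {C5, C6}, closure = {C1, C3, C5, C6} → lossless.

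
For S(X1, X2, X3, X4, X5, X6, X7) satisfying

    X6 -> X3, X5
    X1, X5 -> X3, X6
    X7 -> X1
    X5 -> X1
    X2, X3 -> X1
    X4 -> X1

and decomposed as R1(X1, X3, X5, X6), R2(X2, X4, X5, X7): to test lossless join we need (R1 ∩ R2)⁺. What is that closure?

R1 ∩ R2 = {X5}.
X5 → X1 applies, adding X1
X1, X5 → X3, X6 applies, adding X3, X6
Closure: {X1, X3, X5, X6}.

X1, X3, X5, X6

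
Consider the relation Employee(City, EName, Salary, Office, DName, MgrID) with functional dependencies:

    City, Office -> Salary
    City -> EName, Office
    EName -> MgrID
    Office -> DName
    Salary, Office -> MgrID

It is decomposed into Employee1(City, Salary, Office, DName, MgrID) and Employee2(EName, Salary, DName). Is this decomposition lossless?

No

Common attributes: Employee1 ∩ Employee2 = {Salary, DName}.
No dependency enlarges {Salary, DName}, so (Salary, DName)⁺ = {Salary, DName}.
The closure contains neither all of Employee1 = {City, Salary, Office, DName, MgrID} nor all of Employee2 = {EName, Salary, DName}, so the common attributes are not a superkey of either fragment. The join is lossy.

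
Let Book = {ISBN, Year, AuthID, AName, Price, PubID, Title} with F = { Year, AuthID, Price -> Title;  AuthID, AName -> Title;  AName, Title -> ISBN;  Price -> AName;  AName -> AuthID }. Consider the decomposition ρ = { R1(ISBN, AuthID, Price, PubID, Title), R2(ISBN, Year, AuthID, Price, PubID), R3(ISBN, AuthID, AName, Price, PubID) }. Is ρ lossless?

Chase test. Columns are ISBN, Year, AuthID, AName, Price, PubID, Title; row i has aⱼ where attribute j ∈ Ri, else bᵢⱼ.
Initial tableau (one row per fragment):
  row 1: a1 b12 a3 b14 a5 a6 a7
  row 2: a1 a2 a3 b24 a5 a6 b27
  row 3: a1 b32 a3 a4 a5 a6 b37
Rows 1 and 2 agree on Price; apply Price→AName and equate their AName entries.
Rows 1 and 3 agree on Price; apply Price→AName and equate their AName entries.
Rows 1 and 2 agree on AuthID, AName; apply AuthID, AName→Title and equate their Title entries.
Rows 1 and 3 agree on AuthID, AName; apply AuthID, AName→Title and equate their Title entries.
Row 2 is now all distinguished symbols — the join is lossless.

Yes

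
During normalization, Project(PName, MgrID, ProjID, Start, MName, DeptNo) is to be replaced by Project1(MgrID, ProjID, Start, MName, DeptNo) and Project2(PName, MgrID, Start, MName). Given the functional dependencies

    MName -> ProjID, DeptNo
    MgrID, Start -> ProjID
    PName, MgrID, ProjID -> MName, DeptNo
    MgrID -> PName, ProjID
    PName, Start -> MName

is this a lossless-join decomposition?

Yes

Common attributes: Project1 ∩ Project2 = {MgrID, Start, MName}.
Closure of {MgrID, Start, MName}: MName → ProjID, DeptNo applies, adding ProjID, DeptNo; MgrID → PName, ProjID applies, adding PName. So (MgrID, Start, MName)⁺ = {PName, MgrID, ProjID, Start, MName, DeptNo}.
This closure contains every attribute of Project1, so Project1 ∩ Project2 → Project1. The join is lossless.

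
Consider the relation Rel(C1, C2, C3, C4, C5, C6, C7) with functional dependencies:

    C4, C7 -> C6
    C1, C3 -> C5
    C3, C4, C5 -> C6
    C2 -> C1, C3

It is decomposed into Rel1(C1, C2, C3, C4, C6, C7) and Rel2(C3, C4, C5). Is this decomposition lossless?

Common attributes: Rel1 ∩ Rel2 = {C3, C4}.
No dependency enlarges {C3, C4}, so (C3, C4)⁺ = {C3, C4}.
The closure contains neither all of Rel1 = {C1, C2, C3, C4, C6, C7} nor all of Rel2 = {C3, C4, C5}, so the common attributes are not a superkey of either fragment. The join is lossy.

No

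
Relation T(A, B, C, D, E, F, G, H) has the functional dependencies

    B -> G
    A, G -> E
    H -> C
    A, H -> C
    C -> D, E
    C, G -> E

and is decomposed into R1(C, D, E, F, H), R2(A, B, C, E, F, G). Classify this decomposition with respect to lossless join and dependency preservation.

lossy but dependency-preserving

Lossless test: (C, E, F)⁺ = {C, D, E, F}, which is a superkey of neither fragment — lossy.
Dependency preservation: A, H → C is not contained in any single fragment, but the restricted closure of its left-hand side across the fragments still reaches the right-hand side; the remaining FDs each lie inside some fragment. All dependencies are preserved.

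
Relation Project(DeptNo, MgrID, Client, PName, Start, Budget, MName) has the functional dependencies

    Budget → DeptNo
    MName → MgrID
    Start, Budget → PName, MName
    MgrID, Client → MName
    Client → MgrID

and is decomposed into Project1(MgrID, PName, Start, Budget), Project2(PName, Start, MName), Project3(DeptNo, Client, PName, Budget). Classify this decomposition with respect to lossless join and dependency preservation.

Lossless test (chase): Rows 1 and 3 agree on Budget; apply Budget→DeptNo and equate their DeptNo entries. No row becomes fully distinguished — the join is lossy.
Dependency preservation: the restricted closure of {MName} across the fragments never reaches {MgrID}, so MName → MgrID cannot be enforced without a join — not preserved.

lossy and not dependency-preserving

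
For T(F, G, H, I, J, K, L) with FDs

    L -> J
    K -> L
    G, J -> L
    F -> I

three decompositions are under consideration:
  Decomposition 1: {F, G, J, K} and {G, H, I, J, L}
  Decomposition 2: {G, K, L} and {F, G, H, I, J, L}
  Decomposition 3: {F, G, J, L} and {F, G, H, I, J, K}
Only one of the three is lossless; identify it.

Decomposition 3

Decomposition 1: common = {G, J}, closure = {G, J, L} → lossy.
Decomposition 2: common = {G, L}, closure = {G, J, L} → lossy.
Decomposition 3: common = {F, G, J}, closure = {F, G, I, J, L} → lossless.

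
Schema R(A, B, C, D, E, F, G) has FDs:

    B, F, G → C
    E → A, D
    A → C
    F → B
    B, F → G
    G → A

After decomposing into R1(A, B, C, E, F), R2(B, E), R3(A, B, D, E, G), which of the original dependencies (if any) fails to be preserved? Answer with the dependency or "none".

B, F → G

Check B, F → G: no single fragment contains all of {B, F, G}, and the restricted closure of {B, F} across the fragments never reaches {G}.
B, F, G → C is preserved.
E → A, D is preserved.
A → C is preserved.
F → B is preserved.
G → A is preserved.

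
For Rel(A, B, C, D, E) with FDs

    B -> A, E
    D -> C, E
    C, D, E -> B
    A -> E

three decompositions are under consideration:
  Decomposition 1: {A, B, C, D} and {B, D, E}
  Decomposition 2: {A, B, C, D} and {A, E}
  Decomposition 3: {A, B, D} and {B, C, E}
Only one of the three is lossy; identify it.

Decomposition 1: common = {B, D}, closure = {A, B, C, D, E} → lossless.
Decomposition 2: common = {A}, closure = {A, E} → lossless.
Decomposition 3: common = {B}, closure = {A, B, E} → lossy.

Decomposition 3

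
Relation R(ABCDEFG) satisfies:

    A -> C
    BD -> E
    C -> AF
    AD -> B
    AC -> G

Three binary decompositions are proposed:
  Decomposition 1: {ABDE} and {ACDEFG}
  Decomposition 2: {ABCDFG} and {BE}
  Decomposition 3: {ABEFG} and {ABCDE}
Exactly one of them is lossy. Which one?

Decomposition 2

Decomposition 1: common = {ADE}, closure = {ABCDEFG} → lossless.
Decomposition 2: common = {B}, closure = {B} → lossy.
Decomposition 3: common = {ABE}, closure = {ABCEFG} → lossless.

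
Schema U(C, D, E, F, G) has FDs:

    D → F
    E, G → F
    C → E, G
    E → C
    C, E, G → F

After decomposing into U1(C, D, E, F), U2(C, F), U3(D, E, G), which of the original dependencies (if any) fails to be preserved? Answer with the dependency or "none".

D → F lies within U1.
E, G → F: restricted closure across fragments reaches F.
C → E, G: restricted closure across fragments reaches E, G.
E → C lies within U1.
C, E, G → F: restricted closure across fragments reaches F.
Every dependency is enforceable on the fragments, so the decomposition is dependency-preserving.

none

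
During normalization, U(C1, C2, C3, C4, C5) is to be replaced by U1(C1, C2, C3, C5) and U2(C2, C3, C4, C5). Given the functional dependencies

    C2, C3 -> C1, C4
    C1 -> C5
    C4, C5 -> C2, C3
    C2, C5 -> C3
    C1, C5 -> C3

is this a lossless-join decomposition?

Common attributes: U1 ∩ U2 = {C2, C3, C5}.
Closure of {C2, C3, C5}: C2, C3 → C1, C4 applies, adding C1, C4. So (C2, C3, C5)⁺ = {C1, C2, C3, C4, C5}.
This closure contains every attribute of U1, so U1 ∩ U2 → U1. The join is lossless.

Yes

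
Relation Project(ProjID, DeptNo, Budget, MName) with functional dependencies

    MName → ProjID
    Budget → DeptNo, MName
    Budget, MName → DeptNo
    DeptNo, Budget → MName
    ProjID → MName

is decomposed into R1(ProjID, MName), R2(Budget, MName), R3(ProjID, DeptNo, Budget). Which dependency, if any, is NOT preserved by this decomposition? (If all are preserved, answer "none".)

MName → ProjID lies within R1.
Budget → DeptNo, MName: restricted closure across fragments reaches DeptNo, MName.
Budget, MName → DeptNo: restricted closure across fragments reaches DeptNo.
DeptNo, Budget → MName: restricted closure across fragments reaches MName.
ProjID → MName lies within R1.
Every dependency is enforceable on the fragments, so the decomposition is dependency-preserving.

none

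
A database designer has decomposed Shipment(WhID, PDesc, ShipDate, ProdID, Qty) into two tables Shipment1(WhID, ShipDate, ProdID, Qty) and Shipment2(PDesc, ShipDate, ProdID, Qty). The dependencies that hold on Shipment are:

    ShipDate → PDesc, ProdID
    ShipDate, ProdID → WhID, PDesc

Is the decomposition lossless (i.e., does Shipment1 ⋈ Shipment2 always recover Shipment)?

Yes

Common attributes: Shipment1 ∩ Shipment2 = {ShipDate, ProdID, Qty}.
Closure of {ShipDate, ProdID, Qty}: ShipDate → PDesc, ProdID applies, adding PDesc; ShipDate, ProdID → WhID, PDesc applies, adding WhID. So (ShipDate, ProdID, Qty)⁺ = {WhID, PDesc, ShipDate, ProdID, Qty}.
This closure contains every attribute of Shipment1, so Shipment1 ∩ Shipment2 → Shipment1. The join is lossless.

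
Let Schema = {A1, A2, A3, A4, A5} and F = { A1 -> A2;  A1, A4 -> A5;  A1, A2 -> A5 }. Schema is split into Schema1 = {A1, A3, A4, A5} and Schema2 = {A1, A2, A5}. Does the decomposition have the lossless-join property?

Common attributes: Schema1 ∩ Schema2 = {A1, A5}.
Closure of {A1, A5}: A1 → A2 applies, adding A2. So (A1, A5)⁺ = {A1, A2, A5}.
This closure contains every attribute of Schema2, so Schema1 ∩ Schema2 → Schema2. The join is lossless.

Yes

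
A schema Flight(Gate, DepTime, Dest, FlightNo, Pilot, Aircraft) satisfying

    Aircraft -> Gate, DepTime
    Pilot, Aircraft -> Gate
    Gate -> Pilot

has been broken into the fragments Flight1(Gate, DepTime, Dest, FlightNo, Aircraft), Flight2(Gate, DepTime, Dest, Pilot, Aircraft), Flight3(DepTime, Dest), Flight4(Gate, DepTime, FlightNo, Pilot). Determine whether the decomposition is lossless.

Chase test. Columns are Gate, DepTime, Dest, FlightNo, Pilot, Aircraft; row i has aⱼ where attribute j ∈ Flighti, else bᵢⱼ.
Initial tableau (one row per fragment):
  row 1: a1 a2 a3 a4 b15 a6
  row 2: a1 a2 a3 b24 a5 a6
  row 3: b31 a2 a3 b34 b35 b36
  row 4: a1 a2 b43 a4 a5 b46
Rows 1 and 2 agree on Gate; apply Gate→Pilot and equate their Pilot entries.
Row 1 is now all distinguished symbols — the join is lossless.

Yes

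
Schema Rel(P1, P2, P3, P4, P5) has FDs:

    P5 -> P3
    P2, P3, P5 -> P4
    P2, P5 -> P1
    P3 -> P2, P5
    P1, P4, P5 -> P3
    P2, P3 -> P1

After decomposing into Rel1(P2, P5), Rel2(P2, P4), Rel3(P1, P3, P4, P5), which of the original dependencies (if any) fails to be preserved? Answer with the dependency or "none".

P5 → P3 lies within Rel3.
P2, P3, P5 → P4: restricted closure across fragments reaches P4.
P2, P5 → P1: restricted closure across fragments reaches P1.
P3 → P2, P5: restricted closure across fragments reaches P2, P5.
P1, P4, P5 → P3 lies within Rel3.
P2, P3 → P1: restricted closure across fragments reaches P1.
Every dependency is enforceable on the fragments, so the decomposition is dependency-preserving.

none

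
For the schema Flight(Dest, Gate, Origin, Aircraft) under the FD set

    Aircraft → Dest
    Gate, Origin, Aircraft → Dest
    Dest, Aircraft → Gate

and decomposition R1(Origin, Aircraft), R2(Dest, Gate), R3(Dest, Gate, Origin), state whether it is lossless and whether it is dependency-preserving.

Lossless test (chase): applying each FD to every pair of rows produces no changes in the tableau, so no row becomes fully distinguished — the join is lossy.
Dependency preservation: the restricted closure of {Aircraft} across the fragments never reaches {Dest}, so Aircraft → Dest cannot be enforced without a join — not preserved.

lossy and not dependency-preserving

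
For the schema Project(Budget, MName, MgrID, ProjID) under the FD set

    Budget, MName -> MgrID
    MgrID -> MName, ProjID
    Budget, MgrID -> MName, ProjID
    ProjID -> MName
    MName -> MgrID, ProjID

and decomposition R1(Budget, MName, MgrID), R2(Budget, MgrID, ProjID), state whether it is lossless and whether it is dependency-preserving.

lossless and dependency-preserving

Lossless test: (Budget, MgrID)⁺ = {Budget, MName, MgrID, ProjID}, which contains all of one fragment — lossless.
Dependency preservation: MgrID → MName, ProjID; Budget, MgrID → MName, ProjID; ProjID → MName; MName → MgrID, ProjID are not contained in any single fragment, but the restricted closure of each left-hand side across the fragments still reaches the right-hand side; the remaining FDs each lie inside some fragment. All dependencies are preserved.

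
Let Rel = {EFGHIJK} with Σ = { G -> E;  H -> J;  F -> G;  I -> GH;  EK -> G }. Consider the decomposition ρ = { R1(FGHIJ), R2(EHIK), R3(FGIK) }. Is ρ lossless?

Chase test. Columns are EFGHIJK; row i has aⱼ where attribute j ∈ Ri, else bᵢⱼ.
Initial tableau (one row per fragment):
  row 1: b11 a2 a3 a4 a5 a6 b17
  row 2: a1 b22 b23 a4 a5 b26 a7
  row 3: b31 a2 a3 b34 a5 b36 a7
Rows 1 and 3 agree on G; apply G→E and equate their E entries.
Rows 1 and 2 agree on H; apply H→J and equate their J entries.
Rows 1 and 2 agree on I; apply I→GH and equate their GH entries.
Rows 1 and 3 agree on I; apply I→GH and equate their GH entries.
Rows 1 and 2 agree on G; apply G→E and equate their E entries.
Rows 1 and 3 agree on H; apply H→J and equate their J entries.
Row 3 is now all distinguished symbols — the join is lossless.

Yes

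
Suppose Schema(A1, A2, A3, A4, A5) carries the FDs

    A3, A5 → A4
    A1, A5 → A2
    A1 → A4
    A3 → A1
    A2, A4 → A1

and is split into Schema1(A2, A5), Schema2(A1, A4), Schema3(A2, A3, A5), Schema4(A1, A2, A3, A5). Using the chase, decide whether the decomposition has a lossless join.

Yes

Chase test. Columns are A1, A2, A3, A4, A5; row i has aⱼ where attribute j ∈ Schemai, else bᵢⱼ.
Initial tableau (one row per fragment):
  row 1: b11 a2 b13 b14 a5
  row 2: a1 b22 b23 a4 b25
  row 3: b31 a2 a3 b34 a5
  row 4: a1 a2 a3 b44 a5
Rows 3 and 4 agree on A3, A5; apply A3, A5→A4 and equate their A4 entries.
Rows 2 and 4 agree on A1; apply A1→A4 and equate their A4 entries.
Rows 3 and 4 agree on A3; apply A3→A1 and equate their A1 entries.
Row 3 is now all distinguished symbols — the join is lossless.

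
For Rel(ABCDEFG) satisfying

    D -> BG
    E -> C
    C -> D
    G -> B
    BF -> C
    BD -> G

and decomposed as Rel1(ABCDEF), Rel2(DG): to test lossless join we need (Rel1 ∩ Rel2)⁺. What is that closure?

BDG

Rel1 ∩ Rel2 = {D}.
D → BG applies, adding BG
Closure: {BDG}.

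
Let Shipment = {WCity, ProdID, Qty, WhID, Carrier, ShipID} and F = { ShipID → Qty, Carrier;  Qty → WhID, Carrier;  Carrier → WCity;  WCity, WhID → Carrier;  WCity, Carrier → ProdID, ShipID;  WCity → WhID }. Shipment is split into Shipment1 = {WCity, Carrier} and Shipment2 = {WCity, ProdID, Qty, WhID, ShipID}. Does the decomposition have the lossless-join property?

Yes

Common attributes: Shipment1 ∩ Shipment2 = {WCity}.
Closure of {WCity}: WCity → WhID applies, adding WhID; WCity, WhID → Carrier applies, adding Carrier; WCity, Carrier → ProdID, ShipID applies, adding ProdID, ShipID; ShipID → Qty, Carrier applies, adding Qty. So (WCity)⁺ = {WCity, ProdID, Qty, WhID, Carrier, ShipID}.
This closure contains every attribute of Shipment1, so Shipment1 ∩ Shipment2 → Shipment1. The join is lossless.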